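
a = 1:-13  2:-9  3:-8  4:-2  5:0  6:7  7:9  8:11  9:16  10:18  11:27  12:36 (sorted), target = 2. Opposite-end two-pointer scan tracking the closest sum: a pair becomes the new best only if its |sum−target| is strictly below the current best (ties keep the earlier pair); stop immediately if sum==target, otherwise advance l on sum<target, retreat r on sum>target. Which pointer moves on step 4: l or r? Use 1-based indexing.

[1,12] -13+36=23 d=21 * → r--
[1,11] -13+27=14 d=12 * → r--
[1,10] -13+18=5 d=3 * → r--
[1,9] -13+16=3 d=1 * → r--

r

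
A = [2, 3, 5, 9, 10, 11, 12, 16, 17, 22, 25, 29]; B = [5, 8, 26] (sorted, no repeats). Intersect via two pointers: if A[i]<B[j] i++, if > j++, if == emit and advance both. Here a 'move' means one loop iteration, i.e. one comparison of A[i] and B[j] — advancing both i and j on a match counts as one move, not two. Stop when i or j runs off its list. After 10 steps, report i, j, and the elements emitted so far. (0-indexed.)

i=9, j=2, emitted=[5]

i=0 j=0: 2<5, i++
i=1 j=0: 3<5, i++
i=2 j=0: 5==5 emit, i++,j++
i=3 j=1: 9>8, j++
i=3 j=2: 9<26, i++
i=4 j=2: 10<26, i++
i=5 j=2: 11<26, i++
i=6 j=2: 12<26, i++
i=7 j=2: 16<26, i++
i=8 j=2: 17<26, i++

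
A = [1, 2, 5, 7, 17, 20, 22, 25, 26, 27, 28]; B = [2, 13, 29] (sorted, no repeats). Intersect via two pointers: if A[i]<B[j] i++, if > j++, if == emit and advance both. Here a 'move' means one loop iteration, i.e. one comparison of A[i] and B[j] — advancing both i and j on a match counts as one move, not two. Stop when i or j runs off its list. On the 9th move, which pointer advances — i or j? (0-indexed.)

i

i=0 j=0: 1<2, i++
i=1 j=0: 2==2 emit, i++,j++
i=2 j=1: 5<13, i++
i=3 j=1: 7<13, i++
i=4 j=1: 17>13, j++
i=4 j=2: 17<29, i++
i=5 j=2: 20<29, i++
i=6 j=2: 22<29, i++
i=7 j=2: 25<29, i++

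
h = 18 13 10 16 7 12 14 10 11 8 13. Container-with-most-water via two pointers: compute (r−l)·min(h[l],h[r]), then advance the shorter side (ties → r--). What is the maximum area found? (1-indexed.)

max area = 130

[1,11] min(18,13)*10=130 best=130 * → r--
[1,10] min(18,8)*9=72 best=130 → r--
[1,9] min(18,11)*8=88 best=130 → r--
[1,8] min(18,10)*7=70 best=130 → r--
[1,7] min(18,14)*6=84 best=130 → r--
[1,6] min(18,12)*5=60 best=130 → r--
[1,5] min(18,7)*4=28 best=130 → r--
[1,4] min(18,16)*3=48 best=130 → r--
[1,3] min(18,10)*2=20 best=130 → r--
[1,2] min(18,13)*1=13 best=130 → r--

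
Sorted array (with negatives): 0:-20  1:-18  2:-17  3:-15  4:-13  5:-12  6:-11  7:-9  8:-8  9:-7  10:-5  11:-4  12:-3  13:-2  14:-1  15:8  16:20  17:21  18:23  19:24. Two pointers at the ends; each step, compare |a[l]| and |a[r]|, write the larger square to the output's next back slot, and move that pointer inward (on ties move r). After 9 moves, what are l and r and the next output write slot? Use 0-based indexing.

[0,19] |-20|<=|24| out[19]=576 → r--
[0,18] |-20|<=|23| out[18]=529 → r--
[0,17] |-20|<=|21| out[17]=441 → r--
[0,16] |-20|<=|20| out[16]=400 → r--
[0,15] |-20|>|8| out[15]=400 → l++
[1,15] |-18|>|8| out[14]=324 → l++
[2,15] |-17|>|8| out[13]=289 → l++
[3,15] |-15|>|8| out[12]=225 → l++
[4,15] |-13|>|8| out[11]=169 → l++

l=5, r=15, next write slot=10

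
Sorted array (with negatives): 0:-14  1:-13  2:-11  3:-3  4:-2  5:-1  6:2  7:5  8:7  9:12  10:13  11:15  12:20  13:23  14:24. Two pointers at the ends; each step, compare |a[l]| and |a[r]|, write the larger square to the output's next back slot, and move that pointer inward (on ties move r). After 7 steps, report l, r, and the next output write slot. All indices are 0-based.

l=2, r=9, next write slot=7

l=0 r=14: |-14|<=|24| out[14]=576, r--
l=0 r=13: |-14|<=|23| out[13]=529, r--
l=0 r=12: |-14|<=|20| out[12]=400, r--
l=0 r=11: |-14|<=|15| out[11]=225, r--
l=0 r=10: |-14|>|13| out[10]=196, l++
l=1 r=10: |-13|<=|13| out[9]=169, r--
l=1 r=9: |-13|>|12| out[8]=169, l++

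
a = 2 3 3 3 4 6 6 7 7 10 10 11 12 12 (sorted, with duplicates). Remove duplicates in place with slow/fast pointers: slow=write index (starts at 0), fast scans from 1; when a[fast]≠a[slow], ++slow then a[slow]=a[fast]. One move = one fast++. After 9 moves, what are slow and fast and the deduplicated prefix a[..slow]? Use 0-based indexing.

(s=0,f=1) a[fast]=3≠a[slow]=2 write a[1]=3 → slow++,fast++
(s=1,f=2) a[fast]=3=a[slow] dup → fast++
(s=1,f=3) a[fast]=3=a[slow] dup → fast++
(s=1,f=4) a[fast]=4≠a[slow]=3 write a[2]=4 → slow++,fast++
(s=2,f=5) a[fast]=6≠a[slow]=4 write a[3]=6 → slow++,fast++
(s=3,f=6) a[fast]=6=a[slow] dup → fast++
(s=3,f=7) a[fast]=7≠a[slow]=6 write a[4]=7 → slow++,fast++
(s=4,f=8) a[fast]=7=a[slow] dup → fast++
(s=4,f=9) a[fast]=10≠a[slow]=7 write a[5]=10 → slow++,fast++

slow=5, fast=10, prefix=[2, 3, 4, 6, 7, 10]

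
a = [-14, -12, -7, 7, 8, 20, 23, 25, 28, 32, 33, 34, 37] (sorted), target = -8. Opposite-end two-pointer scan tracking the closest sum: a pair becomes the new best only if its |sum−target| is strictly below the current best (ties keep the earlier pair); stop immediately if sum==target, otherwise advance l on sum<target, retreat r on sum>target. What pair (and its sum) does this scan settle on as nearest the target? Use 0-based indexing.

pair (-14, 7) with sum -7 (|Δ|=1)

[0,12] -14+37=23 d=31 * → r--
[0,11] -14+34=20 d=28 * → r--
[0,10] -14+33=19 d=27 * → r--
[0,9] -14+32=18 d=26 * → r--
[0,8] -14+28=14 d=22 * → r--
[0,7] -14+25=11 d=19 * → r--
[0,6] -14+23=9 d=17 * → r--
[0,5] -14+20=6 d=14 * → r--
[0,4] -14+8=-6 d=2 * → r--
[0,3] -14+7=-7 d=1 * → r--
[0,2] -14+-7=-21 d=13 → l++
[1,2] -12+-7=-19 d=11 → l++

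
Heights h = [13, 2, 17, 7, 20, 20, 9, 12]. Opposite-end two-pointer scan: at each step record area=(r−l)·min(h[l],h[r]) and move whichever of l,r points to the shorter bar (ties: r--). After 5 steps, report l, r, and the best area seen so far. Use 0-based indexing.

l=3, r=5, best area=84

[0,7] min(13,12)*7=84 best=84 * → r--
[0,6] min(13,9)*6=54 best=84 → r--
[0,5] min(13,20)*5=65 best=84 → l++
[1,5] min(2,20)*4=8 best=84 → l++
[2,5] min(17,20)*3=51 best=84 → l++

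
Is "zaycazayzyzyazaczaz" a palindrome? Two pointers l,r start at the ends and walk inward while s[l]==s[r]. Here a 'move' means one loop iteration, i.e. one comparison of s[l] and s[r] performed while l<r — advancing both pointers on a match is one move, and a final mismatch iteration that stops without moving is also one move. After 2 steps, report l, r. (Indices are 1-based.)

l=1 r=19: 'z'=='z', l++,r--
l=2 r=18: 'a'=='a', l++,r--

l=3, r=17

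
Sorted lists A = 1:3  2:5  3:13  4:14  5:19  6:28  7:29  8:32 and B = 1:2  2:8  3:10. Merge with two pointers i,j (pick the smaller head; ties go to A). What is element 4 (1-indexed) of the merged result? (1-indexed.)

merged[4] = 8

i=1 j=1: A[i]=3>B[j]=2 take 2, j++
i=1 j=2: A[i]=3<=B[j]=8 take 3, i++
i=2 j=2: A[i]=5<=B[j]=8 take 5, i++
i=3 j=2: A[i]=13>B[j]=8 take 8, j++
i=3 j=3: A[i]=13>B[j]=10 take 10, j++
i=3 j=4: B done, take A[i]=13, i++
i=4 j=4: B done, take A[i]=14, i++
i=5 j=4: B done, take A[i]=19, i++
i=6 j=4: B done, take A[i]=28, i++
i=7 j=4: B done, take A[i]=29, i++
i=8 j=4: B done, take A[i]=32, i++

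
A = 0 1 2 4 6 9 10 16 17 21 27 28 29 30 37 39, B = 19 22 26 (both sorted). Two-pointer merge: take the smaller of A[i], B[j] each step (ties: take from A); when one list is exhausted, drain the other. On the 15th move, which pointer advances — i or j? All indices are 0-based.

i

[i=0,j=0] A[i]=0<=B[j]=19 take 0 → i++
[i=1,j=0] A[i]=1<=B[j]=19 take 1 → i++
[i=2,j=0] A[i]=2<=B[j]=19 take 2 → i++
[i=3,j=0] A[i]=4<=B[j]=19 take 4 → i++
[i=4,j=0] A[i]=6<=B[j]=19 take 6 → i++
[i=5,j=0] A[i]=9<=B[j]=19 take 9 → i++
[i=6,j=0] A[i]=10<=B[j]=19 take 10 → i++
[i=7,j=0] A[i]=16<=B[j]=19 take 16 → i++
[i=8,j=0] A[i]=17<=B[j]=19 take 17 → i++
[i=9,j=0] A[i]=21>B[j]=19 take 19 → j++
[i=9,j=1] A[i]=21<=B[j]=22 take 21 → i++
[i=10,j=1] A[i]=27>B[j]=22 take 22 → j++
[i=10,j=2] A[i]=27>B[j]=26 take 26 → j++
[i=10,j=3] B done, take A[i]=27 → i++
[i=11,j=3] B done, take A[i]=28 → i++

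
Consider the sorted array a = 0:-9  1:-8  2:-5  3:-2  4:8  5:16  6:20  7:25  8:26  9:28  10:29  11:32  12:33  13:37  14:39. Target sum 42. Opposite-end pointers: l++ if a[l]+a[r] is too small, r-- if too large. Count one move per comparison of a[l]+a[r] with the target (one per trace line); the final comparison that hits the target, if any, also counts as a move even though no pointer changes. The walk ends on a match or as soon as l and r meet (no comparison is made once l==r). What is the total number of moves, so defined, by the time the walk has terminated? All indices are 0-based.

l=0 r=14: -9+39=30 <42, l++
l=1 r=14: -8+39=31 <42, l++
l=2 r=14: -5+39=34 <42, l++
l=3 r=14: -2+39=37 <42, l++
l=4 r=14: 8+39=47 >42, r--
l=4 r=13: 8+37=45 >42, r--
l=4 r=12: 8+33=41 <42, l++
l=5 r=12: 16+33=49 >42, r--
l=5 r=11: 16+32=48 >42, r--
l=5 r=10: 16+29=45 >42, r--
l=5 r=9: 16+28=44 >42, r--
l=5 r=8: 16+26=42, found

12 moves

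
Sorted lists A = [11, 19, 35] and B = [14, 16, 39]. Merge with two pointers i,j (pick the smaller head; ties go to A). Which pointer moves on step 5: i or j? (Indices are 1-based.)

i

[i=1,j=1] A[i]=11<=B[j]=14 take 11 → i++
[i=2,j=1] A[i]=19>B[j]=14 take 14 → j++
[i=2,j=2] A[i]=19>B[j]=16 take 16 → j++
[i=2,j=3] A[i]=19<=B[j]=39 take 19 → i++
[i=3,j=3] A[i]=35<=B[j]=39 take 35 → i++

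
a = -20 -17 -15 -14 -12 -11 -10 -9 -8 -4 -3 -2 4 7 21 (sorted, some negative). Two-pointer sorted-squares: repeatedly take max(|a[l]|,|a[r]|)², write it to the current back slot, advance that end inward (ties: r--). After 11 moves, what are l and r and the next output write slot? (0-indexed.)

l=9, r=12, next write slot=3

[0,14] |-20|<=|21| out[14]=441 → r--
[0,13] |-20|>|7| out[13]=400 → l++
[1,13] |-17|>|7| out[12]=289 → l++
[2,13] |-15|>|7| out[11]=225 → l++
[3,13] |-14|>|7| out[10]=196 → l++
[4,13] |-12|>|7| out[9]=144 → l++
[5,13] |-11|>|7| out[8]=121 → l++
[6,13] |-10|>|7| out[7]=100 → l++
[7,13] |-9|>|7| out[6]=81 → l++
[8,13] |-8|>|7| out[5]=64 → l++
[9,13] |-4|<=|7| out[4]=49 → r--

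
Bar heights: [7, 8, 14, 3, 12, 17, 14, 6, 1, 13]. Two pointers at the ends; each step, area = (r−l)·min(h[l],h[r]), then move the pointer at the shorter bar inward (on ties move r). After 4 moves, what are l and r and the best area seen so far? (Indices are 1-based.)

l=1 r=10: min(7,13)*9=63 best=63 *, l++
l=2 r=10: min(8,13)*8=64 best=64 *, l++
l=3 r=10: min(14,13)*7=91 best=91 *, r--
l=3 r=9: min(14,1)*6=6 best=91, r--

l=3, r=8, best area=91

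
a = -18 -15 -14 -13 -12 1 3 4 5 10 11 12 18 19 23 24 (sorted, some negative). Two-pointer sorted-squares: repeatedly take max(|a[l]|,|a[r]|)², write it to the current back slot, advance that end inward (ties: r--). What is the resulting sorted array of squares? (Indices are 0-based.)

l=0 r=15: |-18|<=|24| out[15]=576, r--
l=0 r=14: |-18|<=|23| out[14]=529, r--
l=0 r=13: |-18|<=|19| out[13]=361, r--
l=0 r=12: |-18|<=|18| out[12]=324, r--
l=0 r=11: |-18|>|12| out[11]=324, l++
l=1 r=11: |-15|>|12| out[10]=225, l++
l=2 r=11: |-14|>|12| out[9]=196, l++
l=3 r=11: |-13|>|12| out[8]=169, l++
l=4 r=11: |-12|<=|12| out[7]=144, r--
l=4 r=10: |-12|>|11| out[6]=144, l++
l=5 r=10: |1|<=|11| out[5]=121, r--
l=5 r=9: |1|<=|10| out[4]=100, r--
l=5 r=8: |1|<=|5| out[3]=25, r--
l=5 r=7: |1|<=|4| out[2]=16, r--
l=5 r=6: |1|<=|3| out[1]=9, r--
l=5 r=5: |1|<=|1| out[0]=1, r--

[1, 9, 16, 25, 100, 121, 144, 144, 169, 196, 225, 324, 324, 361, 529, 576]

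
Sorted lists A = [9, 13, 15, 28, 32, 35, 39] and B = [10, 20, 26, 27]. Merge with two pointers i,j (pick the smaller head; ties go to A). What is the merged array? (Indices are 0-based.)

[9, 10, 13, 15, 20, 26, 27, 28, 32, 35, 39]

[i=0,j=0] A[i]=9<=B[j]=10 take 9 → i++
[i=1,j=0] A[i]=13>B[j]=10 take 10 → j++
[i=1,j=1] A[i]=13<=B[j]=20 take 13 → i++
[i=2,j=1] A[i]=15<=B[j]=20 take 15 → i++
[i=3,j=1] A[i]=28>B[j]=20 take 20 → j++
[i=3,j=2] A[i]=28>B[j]=26 take 26 → j++
[i=3,j=3] A[i]=28>B[j]=27 take 27 → j++
[i=3,j=4] B done, take A[i]=28 → i++
[i=4,j=4] B done, take A[i]=32 → i++
[i=5,j=4] B done, take A[i]=35 → i++
[i=6,j=4] B done, take A[i]=39 → i++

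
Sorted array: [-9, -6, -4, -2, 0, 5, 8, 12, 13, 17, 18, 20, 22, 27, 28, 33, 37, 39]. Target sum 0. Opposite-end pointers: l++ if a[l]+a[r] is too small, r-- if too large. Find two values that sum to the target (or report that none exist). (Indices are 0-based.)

[0,17] -9+39=30 >0 → r--
[0,16] -9+37=28 >0 → r--
[0,15] -9+33=24 >0 → r--
[0,14] -9+28=19 >0 → r--
[0,13] -9+27=18 >0 → r--
[0,12] -9+22=13 >0 → r--
[0,11] -9+20=11 >0 → r--
[0,10] -9+18=9 >0 → r--
[0,9] -9+17=8 >0 → r--
[0,8] -9+13=4 >0 → r--
[0,7] -9+12=3 >0 → r--
[0,6] -9+8=-1 <0 → l++
[1,6] -6+8=2 >0 → r--
[1,5] -6+5=-1 <0 → l++
[2,5] -4+5=1 >0 → r--
[2,4] -4+0=-4 <0 → l++
[3,4] -2+0=-2 <0 → l++

no pair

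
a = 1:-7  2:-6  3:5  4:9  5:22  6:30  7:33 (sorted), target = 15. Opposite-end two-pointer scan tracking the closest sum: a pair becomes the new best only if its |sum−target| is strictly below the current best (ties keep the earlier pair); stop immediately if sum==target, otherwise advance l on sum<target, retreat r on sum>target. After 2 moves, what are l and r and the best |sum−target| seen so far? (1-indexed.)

l=1 r=7: -7+33=26 d=11 *, r--
l=1 r=6: -7+30=23 d=8 *, r--

l=1, r=5, best |Δ|=8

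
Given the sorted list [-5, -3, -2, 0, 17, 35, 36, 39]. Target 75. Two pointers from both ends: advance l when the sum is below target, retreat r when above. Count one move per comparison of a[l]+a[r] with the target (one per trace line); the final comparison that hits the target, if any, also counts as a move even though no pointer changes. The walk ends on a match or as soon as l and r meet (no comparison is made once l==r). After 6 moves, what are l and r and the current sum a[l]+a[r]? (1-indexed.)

l=7, r=8, sum=75

[1,8] -5+39=34 <75 → l++
[2,8] -3+39=36 <75 → l++
[3,8] -2+39=37 <75 → l++
[4,8] 0+39=39 <75 → l++
[5,8] 17+39=56 <75 → l++
[6,8] 35+39=74 <75 → l++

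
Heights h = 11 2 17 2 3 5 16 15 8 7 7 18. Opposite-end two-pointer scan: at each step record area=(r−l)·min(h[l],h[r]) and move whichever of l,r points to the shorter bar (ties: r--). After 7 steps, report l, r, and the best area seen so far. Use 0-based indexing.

[0,11] min(11,18)*11=121 best=121 * → l++
[1,11] min(2,18)*10=20 best=121 → l++
[2,11] min(17,18)*9=153 best=153 * → l++
[3,11] min(2,18)*8=16 best=153 → l++
[4,11] min(3,18)*7=21 best=153 → l++
[5,11] min(5,18)*6=30 best=153 → l++
[6,11] min(16,18)*5=80 best=153 → l++

l=7, r=11, best area=153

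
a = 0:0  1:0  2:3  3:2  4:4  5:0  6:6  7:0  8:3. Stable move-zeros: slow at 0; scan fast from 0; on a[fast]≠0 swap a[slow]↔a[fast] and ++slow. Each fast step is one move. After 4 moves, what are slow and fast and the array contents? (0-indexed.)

slow=2, fast=4, a=[3, 2, 0, 0, 4, 0, 6, 0, 3]

slow=0 fast=0: a[fast]=0, fast++
slow=0 fast=1: a[fast]=0, fast++
slow=0 fast=2: a[fast]=3≠0 swap→a[0]=3, slow++,fast++
slow=1 fast=3: a[fast]=2≠0 swap→a[1]=2, slow++,fast++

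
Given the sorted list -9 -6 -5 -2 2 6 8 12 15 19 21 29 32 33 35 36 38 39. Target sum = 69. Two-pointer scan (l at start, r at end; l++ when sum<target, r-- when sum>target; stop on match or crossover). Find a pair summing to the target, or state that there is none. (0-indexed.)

(33, 36)

l=0 r=17: -9+39=30 <69, l++
l=1 r=17: -6+39=33 <69, l++
l=2 r=17: -5+39=34 <69, l++
l=3 r=17: -2+39=37 <69, l++
l=4 r=17: 2+39=41 <69, l++
l=5 r=17: 6+39=45 <69, l++
l=6 r=17: 8+39=47 <69, l++
l=7 r=17: 12+39=51 <69, l++
l=8 r=17: 15+39=54 <69, l++
l=9 r=17: 19+39=58 <69, l++
l=10 r=17: 21+39=60 <69, l++
l=11 r=17: 29+39=68 <69, l++
l=12 r=17: 32+39=71 >69, r--
l=12 r=16: 32+38=70 >69, r--
l=12 r=15: 32+36=68 <69, l++
l=13 r=15: 33+36=69, found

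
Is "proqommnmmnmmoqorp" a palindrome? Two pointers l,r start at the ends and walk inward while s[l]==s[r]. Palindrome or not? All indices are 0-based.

palindrome

l=0 r=17: 'p'=='p', l++,r--
l=1 r=16: 'r'=='r', l++,r--
l=2 r=15: 'o'=='o', l++,r--
l=3 r=14: 'q'=='q', l++,r--
l=4 r=13: 'o'=='o', l++,r--
l=5 r=12: 'm'=='m', l++,r--
l=6 r=11: 'm'=='m', l++,r--
l=7 r=10: 'n'=='n', l++,r--
l=8 r=9: 'm'=='m', l++,r--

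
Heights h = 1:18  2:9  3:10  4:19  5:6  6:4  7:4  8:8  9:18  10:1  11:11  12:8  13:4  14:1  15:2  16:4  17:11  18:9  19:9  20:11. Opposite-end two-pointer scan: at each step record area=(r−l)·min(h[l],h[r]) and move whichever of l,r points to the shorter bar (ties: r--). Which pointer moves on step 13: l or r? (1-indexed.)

r

l=1 r=20: min(18,11)*19=209 best=209 *, r--
l=1 r=19: min(18,9)*18=162 best=209, r--
l=1 r=18: min(18,9)*17=153 best=209, r--
l=1 r=17: min(18,11)*16=176 best=209, r--
l=1 r=16: min(18,4)*15=60 best=209, r--
l=1 r=15: min(18,2)*14=28 best=209, r--
l=1 r=14: min(18,1)*13=13 best=209, r--
l=1 r=13: min(18,4)*12=48 best=209, r--
l=1 r=12: min(18,8)*11=88 best=209, r--
l=1 r=11: min(18,11)*10=110 best=209, r--
l=1 r=10: min(18,1)*9=9 best=209, r--
l=1 r=9: min(18,18)*8=144 best=209, r--
l=1 r=8: min(18,8)*7=56 best=209, r--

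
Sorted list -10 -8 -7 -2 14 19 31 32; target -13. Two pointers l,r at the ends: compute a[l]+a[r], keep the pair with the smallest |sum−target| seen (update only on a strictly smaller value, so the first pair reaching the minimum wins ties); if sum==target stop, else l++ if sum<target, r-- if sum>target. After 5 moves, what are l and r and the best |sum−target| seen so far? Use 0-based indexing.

l=0, r=2, best |Δ|=1

l=0 r=7: -10+32=22 d=35 *, r--
l=0 r=6: -10+31=21 d=34 *, r--
l=0 r=5: -10+19=9 d=22 *, r--
l=0 r=4: -10+14=4 d=17 *, r--
l=0 r=3: -10+-2=-12 d=1 *, r--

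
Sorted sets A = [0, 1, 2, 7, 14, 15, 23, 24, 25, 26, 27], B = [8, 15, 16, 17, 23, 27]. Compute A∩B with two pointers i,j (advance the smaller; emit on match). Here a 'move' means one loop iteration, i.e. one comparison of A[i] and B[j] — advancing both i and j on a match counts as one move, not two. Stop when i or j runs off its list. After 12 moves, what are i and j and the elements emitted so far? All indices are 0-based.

i=9, j=5, emitted=[15, 23]

[i=0,j=0] 0<8 → i++
[i=1,j=0] 1<8 → i++
[i=2,j=0] 2<8 → i++
[i=3,j=0] 7<8 → i++
[i=4,j=0] 14>8 → j++
[i=4,j=1] 14<15 → i++
[i=5,j=1] 15==15 emit → i++,j++
[i=6,j=2] 23>16 → j++
[i=6,j=3] 23>17 → j++
[i=6,j=4] 23==23 emit → i++,j++
[i=7,j=5] 24<27 → i++
[i=8,j=5] 25<27 → i++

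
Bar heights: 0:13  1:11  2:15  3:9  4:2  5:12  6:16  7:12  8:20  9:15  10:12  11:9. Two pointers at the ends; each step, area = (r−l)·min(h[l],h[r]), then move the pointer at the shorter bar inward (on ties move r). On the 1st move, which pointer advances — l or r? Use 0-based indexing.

r

l=0 r=11: min(13,9)*11=99 best=99 *, r--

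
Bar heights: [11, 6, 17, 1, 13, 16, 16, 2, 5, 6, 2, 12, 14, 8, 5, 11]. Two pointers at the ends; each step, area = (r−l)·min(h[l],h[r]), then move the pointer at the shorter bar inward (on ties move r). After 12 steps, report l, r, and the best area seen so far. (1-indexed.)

[1,16] min(11,11)*15=165 best=165 * → r--
[1,15] min(11,5)*14=70 best=165 → r--
[1,14] min(11,8)*13=104 best=165 → r--
[1,13] min(11,14)*12=132 best=165 → l++
[2,13] min(6,14)*11=66 best=165 → l++
[3,13] min(17,14)*10=140 best=165 → r--
[3,12] min(17,12)*9=108 best=165 → r--
[3,11] min(17,2)*8=16 best=165 → r--
[3,10] min(17,6)*7=42 best=165 → r--
[3,9] min(17,5)*6=30 best=165 → r--
[3,8] min(17,2)*5=10 best=165 → r--
[3,7] min(17,16)*4=64 best=165 → r--

l=3, r=6, best area=165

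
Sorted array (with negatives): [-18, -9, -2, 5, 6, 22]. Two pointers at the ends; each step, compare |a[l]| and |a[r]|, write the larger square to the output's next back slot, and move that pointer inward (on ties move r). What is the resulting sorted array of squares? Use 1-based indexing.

[1,6] |-18|<=|22| out[6]=484 → r--
[1,5] |-18|>|6| out[5]=324 → l++
[2,5] |-9|>|6| out[4]=81 → l++
[3,5] |-2|<=|6| out[3]=36 → r--
[3,4] |-2|<=|5| out[2]=25 → r--
[3,3] |-2|<=|-2| out[1]=4 → r--

[4, 25, 36, 81, 324, 484]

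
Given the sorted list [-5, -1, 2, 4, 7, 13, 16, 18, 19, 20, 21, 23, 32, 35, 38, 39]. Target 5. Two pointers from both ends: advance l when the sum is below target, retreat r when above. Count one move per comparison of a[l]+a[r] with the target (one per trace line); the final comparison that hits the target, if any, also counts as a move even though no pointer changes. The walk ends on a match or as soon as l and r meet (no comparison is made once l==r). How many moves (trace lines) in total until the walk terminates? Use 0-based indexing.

[0,15] -5+39=34 >5 → r--
[0,14] -5+38=33 >5 → r--
[0,13] -5+35=30 >5 → r--
[0,12] -5+32=27 >5 → r--
[0,11] -5+23=18 >5 → r--
[0,10] -5+21=16 >5 → r--
[0,9] -5+20=15 >5 → r--
[0,8] -5+19=14 >5 → r--
[0,7] -5+18=13 >5 → r--
[0,6] -5+16=11 >5 → r--
[0,5] -5+13=8 >5 → r--
[0,4] -5+7=2 <5 → l++
[1,4] -1+7=6 >5 → r--
[1,3] -1+4=3 <5 → l++
[2,3] 2+4=6 >5 → r--

15 moves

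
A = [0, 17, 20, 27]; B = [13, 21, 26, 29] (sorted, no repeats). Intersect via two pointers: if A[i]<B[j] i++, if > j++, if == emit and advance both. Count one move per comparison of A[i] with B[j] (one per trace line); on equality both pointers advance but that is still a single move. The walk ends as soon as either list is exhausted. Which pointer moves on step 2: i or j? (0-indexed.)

j

i=0 j=0: 0<13, i++
i=1 j=0: 17>13, j++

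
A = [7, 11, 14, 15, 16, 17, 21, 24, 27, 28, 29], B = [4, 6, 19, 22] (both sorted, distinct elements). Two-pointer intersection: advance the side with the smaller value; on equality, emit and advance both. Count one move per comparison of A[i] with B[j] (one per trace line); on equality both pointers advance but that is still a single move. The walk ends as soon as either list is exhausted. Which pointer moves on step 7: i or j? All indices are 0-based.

[i=0,j=0] 7>4 → j++
[i=0,j=1] 7>6 → j++
[i=0,j=2] 7<19 → i++
[i=1,j=2] 11<19 → i++
[i=2,j=2] 14<19 → i++
[i=3,j=2] 15<19 → i++
[i=4,j=2] 16<19 → i++

i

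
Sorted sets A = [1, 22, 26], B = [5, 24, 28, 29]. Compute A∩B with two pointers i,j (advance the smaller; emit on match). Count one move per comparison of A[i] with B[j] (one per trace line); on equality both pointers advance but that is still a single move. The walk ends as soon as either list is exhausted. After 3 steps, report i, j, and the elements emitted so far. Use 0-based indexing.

i=0 j=0: 1<5, i++
i=1 j=0: 22>5, j++
i=1 j=1: 22<24, i++

i=2, j=1, emitted=[]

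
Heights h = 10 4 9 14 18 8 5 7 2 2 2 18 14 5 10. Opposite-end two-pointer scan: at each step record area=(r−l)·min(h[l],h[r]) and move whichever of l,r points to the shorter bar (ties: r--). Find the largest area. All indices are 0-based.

[0,14] min(10,10)*14=140 best=140 * → r--
[0,13] min(10,5)*13=65 best=140 → r--
[0,12] min(10,14)*12=120 best=140 → l++
[1,12] min(4,14)*11=44 best=140 → l++
[2,12] min(9,14)*10=90 best=140 → l++
[3,12] min(14,14)*9=126 best=140 → r--
[3,11] min(14,18)*8=112 best=140 → l++
[4,11] min(18,18)*7=126 best=140 → r--
[4,10] min(18,2)*6=12 best=140 → r--
[4,9] min(18,2)*5=10 best=140 → r--
[4,8] min(18,2)*4=8 best=140 → r--
[4,7] min(18,7)*3=21 best=140 → r--
[4,6] min(18,5)*2=10 best=140 → r--
[4,5] min(18,8)*1=8 best=140 → r--

max area = 140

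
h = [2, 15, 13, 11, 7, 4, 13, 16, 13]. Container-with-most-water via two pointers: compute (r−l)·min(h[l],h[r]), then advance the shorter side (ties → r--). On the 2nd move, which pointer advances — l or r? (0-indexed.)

r

l=0 r=8: min(2,13)*8=16 best=16 *, l++
l=1 r=8: min(15,13)*7=91 best=91 *, r--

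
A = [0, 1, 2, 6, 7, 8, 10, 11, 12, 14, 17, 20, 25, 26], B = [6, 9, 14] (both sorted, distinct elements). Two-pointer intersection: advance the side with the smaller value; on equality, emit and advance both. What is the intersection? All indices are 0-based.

[i=0,j=0] 0<6 → i++
[i=1,j=0] 1<6 → i++
[i=2,j=0] 2<6 → i++
[i=3,j=0] 6==6 emit → i++,j++
[i=4,j=1] 7<9 → i++
[i=5,j=1] 8<9 → i++
[i=6,j=1] 10>9 → j++
[i=6,j=2] 10<14 → i++
[i=7,j=2] 11<14 → i++
[i=8,j=2] 12<14 → i++
[i=9,j=2] 14==14 emit → i++,j++

intersection = [6, 14]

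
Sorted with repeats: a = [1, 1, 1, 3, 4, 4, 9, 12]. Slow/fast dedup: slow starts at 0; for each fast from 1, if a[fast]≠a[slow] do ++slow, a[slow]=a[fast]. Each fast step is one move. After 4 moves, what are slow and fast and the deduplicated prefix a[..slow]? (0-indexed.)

slow=0 fast=1: a[fast]=1=a[slow] dup, fast++
slow=0 fast=2: a[fast]=1=a[slow] dup, fast++
slow=0 fast=3: a[fast]=3≠a[slow]=1 write a[1]=3, slow++,fast++
slow=1 fast=4: a[fast]=4≠a[slow]=3 write a[2]=4, slow++,fast++

slow=2, fast=5, prefix=[1, 3, 4]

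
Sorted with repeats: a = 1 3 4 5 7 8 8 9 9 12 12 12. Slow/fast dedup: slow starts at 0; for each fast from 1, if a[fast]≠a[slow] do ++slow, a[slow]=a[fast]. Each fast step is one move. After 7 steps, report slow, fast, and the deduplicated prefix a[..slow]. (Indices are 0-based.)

slow=6, fast=8, prefix=[1, 3, 4, 5, 7, 8, 9]

slow=0 fast=1: a[fast]=3≠a[slow]=1 write a[1]=3, slow++,fast++
slow=1 fast=2: a[fast]=4≠a[slow]=3 write a[2]=4, slow++,fast++
slow=2 fast=3: a[fast]=5≠a[slow]=4 write a[3]=5, slow++,fast++
slow=3 fast=4: a[fast]=7≠a[slow]=5 write a[4]=7, slow++,fast++
slow=4 fast=5: a[fast]=8≠a[slow]=7 write a[5]=8, slow++,fast++
slow=5 fast=6: a[fast]=8=a[slow] dup, fast++
slow=5 fast=7: a[fast]=9≠a[slow]=8 write a[6]=9, slow++,fast++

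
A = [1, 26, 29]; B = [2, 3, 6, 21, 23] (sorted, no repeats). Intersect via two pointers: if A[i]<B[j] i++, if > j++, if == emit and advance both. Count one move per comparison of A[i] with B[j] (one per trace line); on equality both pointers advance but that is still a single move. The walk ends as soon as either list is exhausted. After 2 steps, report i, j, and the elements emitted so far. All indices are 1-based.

i=1 j=1: 1<2, i++
i=2 j=1: 26>2, j++

i=2, j=2, emitted=[]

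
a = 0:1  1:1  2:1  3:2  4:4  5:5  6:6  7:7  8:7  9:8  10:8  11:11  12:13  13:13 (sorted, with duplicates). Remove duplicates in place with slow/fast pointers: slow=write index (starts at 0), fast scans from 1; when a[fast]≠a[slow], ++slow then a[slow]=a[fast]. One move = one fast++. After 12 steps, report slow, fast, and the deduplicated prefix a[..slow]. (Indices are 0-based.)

slow=8, fast=13, prefix=[1, 2, 4, 5, 6, 7, 8, 11, 13]

slow=0 fast=1: a[fast]=1=a[slow] dup, fast++
slow=0 fast=2: a[fast]=1=a[slow] dup, fast++
slow=0 fast=3: a[fast]=2≠a[slow]=1 write a[1]=2, slow++,fast++
slow=1 fast=4: a[fast]=4≠a[slow]=2 write a[2]=4, slow++,fast++
slow=2 fast=5: a[fast]=5≠a[slow]=4 write a[3]=5, slow++,fast++
slow=3 fast=6: a[fast]=6≠a[slow]=5 write a[4]=6, slow++,fast++
slow=4 fast=7: a[fast]=7≠a[slow]=6 write a[5]=7, slow++,fast++
slow=5 fast=8: a[fast]=7=a[slow] dup, fast++
slow=5 fast=9: a[fast]=8≠a[slow]=7 write a[6]=8, slow++,fast++
slow=6 fast=10: a[fast]=8=a[slow] dup, fast++
slow=6 fast=11: a[fast]=11≠a[slow]=8 write a[7]=11, slow++,fast++
slow=7 fast=12: a[fast]=13≠a[slow]=11 write a[8]=13, slow++,fast++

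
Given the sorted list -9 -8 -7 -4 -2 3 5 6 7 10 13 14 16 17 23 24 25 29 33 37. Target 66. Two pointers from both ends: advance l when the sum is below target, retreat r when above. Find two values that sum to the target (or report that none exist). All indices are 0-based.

(29, 37)

l=0 r=19: -9+37=28 <66, l++
l=1 r=19: -8+37=29 <66, l++
l=2 r=19: -7+37=30 <66, l++
l=3 r=19: -4+37=33 <66, l++
l=4 r=19: -2+37=35 <66, l++
l=5 r=19: 3+37=40 <66, l++
l=6 r=19: 5+37=42 <66, l++
l=7 r=19: 6+37=43 <66, l++
l=8 r=19: 7+37=44 <66, l++
l=9 r=19: 10+37=47 <66, l++
l=10 r=19: 13+37=50 <66, l++
l=11 r=19: 14+37=51 <66, l++
l=12 r=19: 16+37=53 <66, l++
l=13 r=19: 17+37=54 <66, l++
l=14 r=19: 23+37=60 <66, l++
l=15 r=19: 24+37=61 <66, l++
l=16 r=19: 25+37=62 <66, l++
l=17 r=19: 29+37=66, found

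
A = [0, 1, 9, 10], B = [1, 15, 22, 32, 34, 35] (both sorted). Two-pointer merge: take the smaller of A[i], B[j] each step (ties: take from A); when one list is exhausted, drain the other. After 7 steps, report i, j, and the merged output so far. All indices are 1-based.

[i=1,j=1] A[i]=0<=B[j]=1 take 0 → i++
[i=2,j=1] A[i]=1<=B[j]=1 take 1 → i++
[i=3,j=1] A[i]=9>B[j]=1 take 1 → j++
[i=3,j=2] A[i]=9<=B[j]=15 take 9 → i++
[i=4,j=2] A[i]=10<=B[j]=15 take 10 → i++
[i=5,j=2] A done, take B[j]=15 → j++
[i=5,j=3] A done, take B[j]=22 → j++

i=5, j=4, merged so far=[0, 1, 1, 9, 10, 15, 22]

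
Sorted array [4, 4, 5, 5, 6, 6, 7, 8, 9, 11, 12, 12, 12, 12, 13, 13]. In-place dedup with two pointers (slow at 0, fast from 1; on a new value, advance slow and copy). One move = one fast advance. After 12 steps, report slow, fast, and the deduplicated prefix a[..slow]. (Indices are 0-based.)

slow=7, fast=13, prefix=[4, 5, 6, 7, 8, 9, 11, 12]

(s=0,f=1) a[fast]=4=a[slow] dup → fast++
(s=0,f=2) a[fast]=5≠a[slow]=4 write a[1]=5 → slow++,fast++
(s=1,f=3) a[fast]=5=a[slow] dup → fast++
(s=1,f=4) a[fast]=6≠a[slow]=5 write a[2]=6 → slow++,fast++
(s=2,f=5) a[fast]=6=a[slow] dup → fast++
(s=2,f=6) a[fast]=7≠a[slow]=6 write a[3]=7 → slow++,fast++
(s=3,f=7) a[fast]=8≠a[slow]=7 write a[4]=8 → slow++,fast++
(s=4,f=8) a[fast]=9≠a[slow]=8 write a[5]=9 → slow++,fast++
(s=5,f=9) a[fast]=11≠a[slow]=9 write a[6]=11 → slow++,fast++
(s=6,f=10) a[fast]=12≠a[slow]=11 write a[7]=12 → slow++,fast++
(s=7,f=11) a[fast]=12=a[slow] dup → fast++
(s=7,f=12) a[fast]=12=a[slow] dup → fast++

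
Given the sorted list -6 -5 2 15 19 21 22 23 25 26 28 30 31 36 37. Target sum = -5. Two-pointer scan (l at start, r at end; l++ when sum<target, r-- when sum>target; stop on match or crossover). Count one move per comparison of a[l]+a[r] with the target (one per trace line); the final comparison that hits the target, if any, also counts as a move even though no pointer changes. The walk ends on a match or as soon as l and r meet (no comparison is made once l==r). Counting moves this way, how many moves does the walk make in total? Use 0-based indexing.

[0,14] -6+37=31 >-5 → r--
[0,13] -6+36=30 >-5 → r--
[0,12] -6+31=25 >-5 → r--
[0,11] -6+30=24 >-5 → r--
[0,10] -6+28=22 >-5 → r--
[0,9] -6+26=20 >-5 → r--
[0,8] -6+25=19 >-5 → r--
[0,7] -6+23=17 >-5 → r--
[0,6] -6+22=16 >-5 → r--
[0,5] -6+21=15 >-5 → r--
[0,4] -6+19=13 >-5 → r--
[0,3] -6+15=9 >-5 → r--
[0,2] -6+2=-4 >-5 → r--
[0,1] -6+-5=-11 <-5 → l++

14 moves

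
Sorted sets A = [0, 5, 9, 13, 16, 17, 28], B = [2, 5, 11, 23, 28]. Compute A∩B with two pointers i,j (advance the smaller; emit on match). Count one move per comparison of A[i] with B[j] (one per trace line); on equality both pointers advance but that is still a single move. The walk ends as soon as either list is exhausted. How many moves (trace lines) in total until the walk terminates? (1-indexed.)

i=1 j=1: 0<2, i++
i=2 j=1: 5>2, j++
i=2 j=2: 5==5 emit, i++,j++
i=3 j=3: 9<11, i++
i=4 j=3: 13>11, j++
i=4 j=4: 13<23, i++
i=5 j=4: 16<23, i++
i=6 j=4: 17<23, i++
i=7 j=4: 28>23, j++
i=7 j=5: 28==28 emit, i++,j++

10 moves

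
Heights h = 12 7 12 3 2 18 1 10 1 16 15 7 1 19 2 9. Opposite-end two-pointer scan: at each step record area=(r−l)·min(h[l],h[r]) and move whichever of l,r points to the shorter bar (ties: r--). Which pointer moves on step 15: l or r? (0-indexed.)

l

[0,15] min(12,9)*15=135 best=135 * → r--
[0,14] min(12,2)*14=28 best=135 → r--
[0,13] min(12,19)*13=156 best=156 * → l++
[1,13] min(7,19)*12=84 best=156 → l++
[2,13] min(12,19)*11=132 best=156 → l++
[3,13] min(3,19)*10=30 best=156 → l++
[4,13] min(2,19)*9=18 best=156 → l++
[5,13] min(18,19)*8=144 best=156 → l++
[6,13] min(1,19)*7=7 best=156 → l++
[7,13] min(10,19)*6=60 best=156 → l++
[8,13] min(1,19)*5=5 best=156 → l++
[9,13] min(16,19)*4=64 best=156 → l++
[10,13] min(15,19)*3=45 best=156 → l++
[11,13] min(7,19)*2=14 best=156 → l++
[12,13] min(1,19)*1=1 best=156 → l++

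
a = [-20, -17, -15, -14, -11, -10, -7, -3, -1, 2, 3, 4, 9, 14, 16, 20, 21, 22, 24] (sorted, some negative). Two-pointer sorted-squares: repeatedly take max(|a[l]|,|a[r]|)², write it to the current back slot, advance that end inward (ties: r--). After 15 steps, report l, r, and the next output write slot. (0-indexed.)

l=7, r=10, next write slot=3

[0,18] |-20|<=|24| out[18]=576 → r--
[0,17] |-20|<=|22| out[17]=484 → r--
[0,16] |-20|<=|21| out[16]=441 → r--
[0,15] |-20|<=|20| out[15]=400 → r--
[0,14] |-20|>|16| out[14]=400 → l++
[1,14] |-17|>|16| out[13]=289 → l++
[2,14] |-15|<=|16| out[12]=256 → r--
[2,13] |-15|>|14| out[11]=225 → l++
[3,13] |-14|<=|14| out[10]=196 → r--
[3,12] |-14|>|9| out[9]=196 → l++
[4,12] |-11|>|9| out[8]=121 → l++
[5,12] |-10|>|9| out[7]=100 → l++
[6,12] |-7|<=|9| out[6]=81 → r--
[6,11] |-7|>|4| out[5]=49 → l++
[7,11] |-3|<=|4| out[4]=16 → r--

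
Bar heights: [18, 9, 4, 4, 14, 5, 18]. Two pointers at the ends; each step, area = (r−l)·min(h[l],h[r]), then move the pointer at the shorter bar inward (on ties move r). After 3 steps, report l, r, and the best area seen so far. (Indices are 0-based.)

l=0, r=3, best area=108

[0,6] min(18,18)*6=108 best=108 * → r--
[0,5] min(18,5)*5=25 best=108 → r--
[0,4] min(18,14)*4=56 best=108 → r--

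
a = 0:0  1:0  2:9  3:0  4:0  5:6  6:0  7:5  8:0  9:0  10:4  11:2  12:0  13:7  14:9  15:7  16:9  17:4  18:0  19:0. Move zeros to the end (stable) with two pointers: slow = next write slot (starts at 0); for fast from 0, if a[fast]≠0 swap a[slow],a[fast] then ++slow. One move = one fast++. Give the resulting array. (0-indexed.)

[9, 6, 5, 4, 2, 7, 9, 7, 9, 4, 0, 0, 0, 0, 0, 0, 0, 0, 0, 0]

(s=0,f=0) a[fast]=0 → fast++
(s=0,f=1) a[fast]=0 → fast++
(s=0,f=2) a[fast]=9≠0 swap→a[0]=9 → slow++,fast++
(s=1,f=3) a[fast]=0 → fast++
(s=1,f=4) a[fast]=0 → fast++
(s=1,f=5) a[fast]=6≠0 swap→a[1]=6 → slow++,fast++
(s=2,f=6) a[fast]=0 → fast++
(s=2,f=7) a[fast]=5≠0 swap→a[2]=5 → slow++,fast++
(s=3,f=8) a[fast]=0 → fast++
(s=3,f=9) a[fast]=0 → fast++
(s=3,f=10) a[fast]=4≠0 swap→a[3]=4 → slow++,fast++
(s=4,f=11) a[fast]=2≠0 swap→a[4]=2 → slow++,fast++
(s=5,f=12) a[fast]=0 → fast++
(s=5,f=13) a[fast]=7≠0 swap→a[5]=7 → slow++,fast++
(s=6,f=14) a[fast]=9≠0 swap→a[6]=9 → slow++,fast++
(s=7,f=15) a[fast]=7≠0 swap→a[7]=7 → slow++,fast++
(s=8,f=16) a[fast]=9≠0 swap→a[8]=9 → slow++,fast++
(s=9,f=17) a[fast]=4≠0 swap→a[9]=4 → slow++,fast++
(s=10,f=18) a[fast]=0 → fast++
(s=10,f=19) a[fast]=0 → fast++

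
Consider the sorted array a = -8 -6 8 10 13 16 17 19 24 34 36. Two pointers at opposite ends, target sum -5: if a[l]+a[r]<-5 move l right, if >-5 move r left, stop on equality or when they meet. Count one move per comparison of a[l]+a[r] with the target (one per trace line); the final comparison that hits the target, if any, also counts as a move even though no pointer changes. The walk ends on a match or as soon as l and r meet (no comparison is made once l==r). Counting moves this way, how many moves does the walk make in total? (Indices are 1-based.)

l=1 r=11: -8+36=28 >-5, r--
l=1 r=10: -8+34=26 >-5, r--
l=1 r=9: -8+24=16 >-5, r--
l=1 r=8: -8+19=11 >-5, r--
l=1 r=7: -8+17=9 >-5, r--
l=1 r=6: -8+16=8 >-5, r--
l=1 r=5: -8+13=5 >-5, r--
l=1 r=4: -8+10=2 >-5, r--
l=1 r=3: -8+8=0 >-5, r--
l=1 r=2: -8+-6=-14 <-5, l++

10 moves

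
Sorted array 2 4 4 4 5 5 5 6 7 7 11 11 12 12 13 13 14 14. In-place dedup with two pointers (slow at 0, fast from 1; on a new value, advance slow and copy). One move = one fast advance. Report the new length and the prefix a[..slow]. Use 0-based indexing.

length 9; prefix = [2, 4, 5, 6, 7, 11, 12, 13, 14]

slow=0 fast=1: a[fast]=4≠a[slow]=2 write a[1]=4, slow++,fast++
slow=1 fast=2: a[fast]=4=a[slow] dup, fast++
slow=1 fast=3: a[fast]=4=a[slow] dup, fast++
slow=1 fast=4: a[fast]=5≠a[slow]=4 write a[2]=5, slow++,fast++
slow=2 fast=5: a[fast]=5=a[slow] dup, fast++
slow=2 fast=6: a[fast]=5=a[slow] dup, fast++
slow=2 fast=7: a[fast]=6≠a[slow]=5 write a[3]=6, slow++,fast++
slow=3 fast=8: a[fast]=7≠a[slow]=6 write a[4]=7, slow++,fast++
slow=4 fast=9: a[fast]=7=a[slow] dup, fast++
slow=4 fast=10: a[fast]=11≠a[slow]=7 write a[5]=11, slow++,fast++
slow=5 fast=11: a[fast]=11=a[slow] dup, fast++
slow=5 fast=12: a[fast]=12≠a[slow]=11 write a[6]=12, slow++,fast++
slow=6 fast=13: a[fast]=12=a[slow] dup, fast++
slow=6 fast=14: a[fast]=13≠a[slow]=12 write a[7]=13, slow++,fast++
slow=7 fast=15: a[fast]=13=a[slow] dup, fast++
slow=7 fast=16: a[fast]=14≠a[slow]=13 write a[8]=14, slow++,fast++
slow=8 fast=17: a[fast]=14=a[slow] dup, fast++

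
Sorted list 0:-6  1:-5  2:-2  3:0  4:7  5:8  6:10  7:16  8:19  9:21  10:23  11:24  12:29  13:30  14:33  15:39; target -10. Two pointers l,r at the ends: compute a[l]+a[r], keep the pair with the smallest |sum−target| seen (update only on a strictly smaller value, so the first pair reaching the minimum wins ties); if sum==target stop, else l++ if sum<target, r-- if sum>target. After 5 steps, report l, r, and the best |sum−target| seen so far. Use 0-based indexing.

l=0, r=10, best |Δ|=28

[0,15] -6+39=33 d=43 * → r--
[0,14] -6+33=27 d=37 * → r--
[0,13] -6+30=24 d=34 * → r--
[0,12] -6+29=23 d=33 * → r--
[0,11] -6+24=18 d=28 * → r--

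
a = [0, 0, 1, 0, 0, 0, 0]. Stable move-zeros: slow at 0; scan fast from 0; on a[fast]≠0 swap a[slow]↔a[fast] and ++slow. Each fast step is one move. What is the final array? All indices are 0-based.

[1, 0, 0, 0, 0, 0, 0]

slow=0 fast=0: a[fast]=0, fast++
slow=0 fast=1: a[fast]=0, fast++
slow=0 fast=2: a[fast]=1≠0 swap→a[0]=1, slow++,fast++
slow=1 fast=3: a[fast]=0, fast++
slow=1 fast=4: a[fast]=0, fast++
slow=1 fast=5: a[fast]=0, fast++
slow=1 fast=6: a[fast]=0, fast++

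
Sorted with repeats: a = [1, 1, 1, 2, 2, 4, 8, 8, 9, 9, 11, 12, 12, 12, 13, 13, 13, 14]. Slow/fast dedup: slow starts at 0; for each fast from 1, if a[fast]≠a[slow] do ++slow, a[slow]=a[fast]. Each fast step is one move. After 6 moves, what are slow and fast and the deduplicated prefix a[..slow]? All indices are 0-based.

(s=0,f=1) a[fast]=1=a[slow] dup → fast++
(s=0,f=2) a[fast]=1=a[slow] dup → fast++
(s=0,f=3) a[fast]=2≠a[slow]=1 write a[1]=2 → slow++,fast++
(s=1,f=4) a[fast]=2=a[slow] dup → fast++
(s=1,f=5) a[fast]=4≠a[slow]=2 write a[2]=4 → slow++,fast++
(s=2,f=6) a[fast]=8≠a[slow]=4 write a[3]=8 → slow++,fast++

slow=3, fast=7, prefix=[1, 2, 4, 8]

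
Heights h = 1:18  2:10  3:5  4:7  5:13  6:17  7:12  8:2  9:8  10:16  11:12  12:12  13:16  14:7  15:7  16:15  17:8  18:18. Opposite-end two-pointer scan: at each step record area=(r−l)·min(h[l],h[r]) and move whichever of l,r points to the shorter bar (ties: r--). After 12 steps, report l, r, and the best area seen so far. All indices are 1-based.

l=1 r=18: min(18,18)*17=306 best=306 *, r--
l=1 r=17: min(18,8)*16=128 best=306, r--
l=1 r=16: min(18,15)*15=225 best=306, r--
l=1 r=15: min(18,7)*14=98 best=306, r--
l=1 r=14: min(18,7)*13=91 best=306, r--
l=1 r=13: min(18,16)*12=192 best=306, r--
l=1 r=12: min(18,12)*11=132 best=306, r--
l=1 r=11: min(18,12)*10=120 best=306, r--
l=1 r=10: min(18,16)*9=144 best=306, r--
l=1 r=9: min(18,8)*8=64 best=306, r--
l=1 r=8: min(18,2)*7=14 best=306, r--
l=1 r=7: min(18,12)*6=72 best=306, r--

l=1, r=6, best area=306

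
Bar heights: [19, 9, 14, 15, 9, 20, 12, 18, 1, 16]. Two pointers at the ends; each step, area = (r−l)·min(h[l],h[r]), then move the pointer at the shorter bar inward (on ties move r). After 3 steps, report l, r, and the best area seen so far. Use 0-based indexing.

l=0, r=6, best area=144

[0,9] min(19,16)*9=144 best=144 * → r--
[0,8] min(19,1)*8=8 best=144 → r--
[0,7] min(19,18)*7=126 best=144 → r--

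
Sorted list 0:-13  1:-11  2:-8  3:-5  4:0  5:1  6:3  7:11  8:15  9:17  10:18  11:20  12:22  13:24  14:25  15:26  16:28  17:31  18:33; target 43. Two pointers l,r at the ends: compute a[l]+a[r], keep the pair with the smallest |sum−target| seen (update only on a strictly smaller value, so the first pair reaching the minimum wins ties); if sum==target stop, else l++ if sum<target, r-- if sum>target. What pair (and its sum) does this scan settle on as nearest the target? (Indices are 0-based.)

pair (15, 28) with sum 43 (|Δ|=0)

[0,18] -13+33=20 d=23 * → l++
[1,18] -11+33=22 d=21 * → l++
[2,18] -8+33=25 d=18 * → l++
[3,18] -5+33=28 d=15 * → l++
[4,18] 0+33=33 d=10 * → l++
[5,18] 1+33=34 d=9 * → l++
[6,18] 3+33=36 d=7 * → l++
[7,18] 11+33=44 d=1 * → r--
[7,17] 11+31=42 d=1 → l++
[8,17] 15+31=46 d=3 → r--
[8,16] 15+28=43 d=0 * → stop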